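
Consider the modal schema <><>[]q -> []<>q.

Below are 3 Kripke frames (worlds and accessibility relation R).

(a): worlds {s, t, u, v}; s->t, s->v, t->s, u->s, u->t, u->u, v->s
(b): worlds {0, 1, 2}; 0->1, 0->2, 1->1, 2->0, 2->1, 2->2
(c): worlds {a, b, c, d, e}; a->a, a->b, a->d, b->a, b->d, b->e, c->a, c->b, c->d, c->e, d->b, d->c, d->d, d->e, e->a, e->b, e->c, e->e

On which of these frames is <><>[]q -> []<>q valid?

(b), (c)

Frame correspondent (Sahlqvist): forall x forall y forall z ((x R^2 y & xRz) -> exists w (yRw & zRw)) — i.e. a generalized confluence (Geach) condition.
(a): fails — sR²s, sRt but no w with sRw and tRw.
(b): satisfies the condition.
(c): satisfies the condition.
Valid on: (b), (c).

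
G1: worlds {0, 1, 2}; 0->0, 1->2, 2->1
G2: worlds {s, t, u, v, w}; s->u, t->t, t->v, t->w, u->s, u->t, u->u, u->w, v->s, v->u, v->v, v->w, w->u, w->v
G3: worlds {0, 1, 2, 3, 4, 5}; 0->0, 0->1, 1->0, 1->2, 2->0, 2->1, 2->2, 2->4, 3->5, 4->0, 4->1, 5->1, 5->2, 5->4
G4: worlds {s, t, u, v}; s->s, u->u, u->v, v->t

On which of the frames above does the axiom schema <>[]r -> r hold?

The schema corresponds to a generalized confluence (Geach) condition: forall x forall y (xRy -> exists w (yRw & x = w)).
G1: ✓.
G2: fails — tRv but no w* with vRw* and t=w*.
G3: fails — 2R0 but no w with 0Rw and 2=w.
G4: fails — uRv but no w with vRw and u=w.

G1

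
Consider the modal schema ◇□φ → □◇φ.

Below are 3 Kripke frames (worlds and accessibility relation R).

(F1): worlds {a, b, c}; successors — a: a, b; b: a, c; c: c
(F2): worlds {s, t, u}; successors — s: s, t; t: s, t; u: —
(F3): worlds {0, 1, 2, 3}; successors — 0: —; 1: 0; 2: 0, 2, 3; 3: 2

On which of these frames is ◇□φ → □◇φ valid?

This is the axiom for convergence; its first-order frame correspondent is ∀x ∀y ∀z (Rxy ∧ Rxz → ∃w (Ryw ∧ Rzw)).
(F1): fails — Rbc and Rba but c and a have no common successor.
(F2): ✓.
(F3): fails — R10 and R10 but 0 and 0 have no common successor.

(F2)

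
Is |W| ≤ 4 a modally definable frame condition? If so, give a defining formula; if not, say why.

Modal frame validity is preserved under disjoint unions.
Any modal formula valid on each of 5 disjoint one-world frames is valid on their disjoint union (validity is preserved under disjoint unions). Each one-world frame has |W|=1≤4, but the union has |W|=5.
So no modal formula (or set of formulas) defines exactly the |W|≤4 frames.

No — not modally definable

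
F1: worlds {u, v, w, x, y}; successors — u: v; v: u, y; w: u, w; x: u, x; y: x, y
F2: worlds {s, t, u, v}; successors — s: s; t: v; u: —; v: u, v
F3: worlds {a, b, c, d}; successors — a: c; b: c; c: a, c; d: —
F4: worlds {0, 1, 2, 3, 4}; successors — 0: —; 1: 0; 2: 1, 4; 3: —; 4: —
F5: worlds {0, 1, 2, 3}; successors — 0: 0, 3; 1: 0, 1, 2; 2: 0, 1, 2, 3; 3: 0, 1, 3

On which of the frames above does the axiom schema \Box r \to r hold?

This is the axiom for reflexivity; its first-order frame correspondent is \forall x Rxx.
F1: fails — world u does not see itself.
F2: fails — world t does not see itself.
F3: fails — world a does not see itself.
F4: fails — world 0 does not see itself.
F5: satisfies the condition.
Valid on: F5.

F5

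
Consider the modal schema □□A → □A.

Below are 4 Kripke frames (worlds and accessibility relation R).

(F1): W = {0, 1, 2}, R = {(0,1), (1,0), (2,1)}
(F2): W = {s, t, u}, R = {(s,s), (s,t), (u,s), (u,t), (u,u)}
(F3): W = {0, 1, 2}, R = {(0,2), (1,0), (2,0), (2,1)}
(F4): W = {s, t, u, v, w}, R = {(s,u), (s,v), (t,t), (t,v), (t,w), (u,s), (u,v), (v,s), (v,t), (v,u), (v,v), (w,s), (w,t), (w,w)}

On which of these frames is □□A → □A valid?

(F2), (F4)

Frame correspondent (Sahlqvist): ∀x ∀y (Rxy → ∃z (Rxz ∧ Rzy)) — i.e. density.
(F1): fails — R01 but no z with R0z and Rz1.
(F2): ✓.
(F3): fails — R10 but no z with R1z and Rz0.
(F4): ✓.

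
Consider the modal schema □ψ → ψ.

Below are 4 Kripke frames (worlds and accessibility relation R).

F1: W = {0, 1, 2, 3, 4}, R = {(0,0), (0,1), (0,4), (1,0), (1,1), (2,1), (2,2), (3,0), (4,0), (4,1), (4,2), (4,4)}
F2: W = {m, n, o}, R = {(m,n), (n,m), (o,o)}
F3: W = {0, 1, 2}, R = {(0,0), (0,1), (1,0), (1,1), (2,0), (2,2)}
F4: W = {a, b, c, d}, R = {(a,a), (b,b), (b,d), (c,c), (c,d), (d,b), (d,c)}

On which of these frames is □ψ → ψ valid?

The schema corresponds to reflexivity: ∀x Rxx.
F1: fails — world 3 does not see itself.
F2: fails — world m does not see itself.
F3: ✓.
F4: fails — world d does not see itself.
Valid on: F3.

F3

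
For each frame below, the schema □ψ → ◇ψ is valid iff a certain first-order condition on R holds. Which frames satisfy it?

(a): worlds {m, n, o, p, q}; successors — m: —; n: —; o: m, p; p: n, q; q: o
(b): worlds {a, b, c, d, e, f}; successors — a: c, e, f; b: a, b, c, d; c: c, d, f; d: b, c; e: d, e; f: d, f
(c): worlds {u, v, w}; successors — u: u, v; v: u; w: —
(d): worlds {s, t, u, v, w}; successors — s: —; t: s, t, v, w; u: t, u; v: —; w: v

(b)

This is the axiom for seriality; its first-order frame correspondent is ∀x ∃y Rxy.
(a): fails — world m has no successor.
(b): satisfies the condition.
(c): fails — world w has no successor.
(d): fails — world s has no successor.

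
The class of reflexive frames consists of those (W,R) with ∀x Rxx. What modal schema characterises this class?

□r → r

This is reflexivity; the standard corresponding axiom is T: □r → r.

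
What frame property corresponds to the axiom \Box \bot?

emptiness of R: \forall x \forall y \neg Rxy

This is the Ver axiom.
Its frame correspondent is emptiness of R — \forall x \forall y \neg Rxy.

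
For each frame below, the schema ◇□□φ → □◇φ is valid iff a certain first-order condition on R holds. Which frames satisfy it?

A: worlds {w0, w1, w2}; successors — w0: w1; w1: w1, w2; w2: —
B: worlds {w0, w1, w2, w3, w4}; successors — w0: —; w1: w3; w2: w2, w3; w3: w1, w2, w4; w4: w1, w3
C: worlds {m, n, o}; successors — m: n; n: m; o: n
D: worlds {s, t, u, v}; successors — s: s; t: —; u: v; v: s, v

This is the axiom for a generalized confluence (Geach) condition; its first-order frame correspondent is ∀x ∀y ∀z ((xRy ∧ xRz) → ∃w (yR²w ∧ zRw)).
A: fails — w1Rw1, w1Rw2 but no w with w1R²w and w2Rw.
B: fails — w3Rw1, w3Rw1 but no w with w1R²w and w1Rw.
C: fails — mRn, mRn but no w with nR²w and nRw.
D: ✓.
Valid on: D.

D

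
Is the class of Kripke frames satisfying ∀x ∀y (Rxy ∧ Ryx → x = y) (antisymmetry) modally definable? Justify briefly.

If a class were modally definable it would be closed under surjective bounded morphisms (Goldblatt–Thomason).
The 8-cycle (worlds 0,1,2,3,4,5,6,7 with 0→1→2→3→4→5→6→7→0) is antisymmetric. Sending even-indexed worlds to • and odd-indexed worlds to ∘ is a surjective bounded morphism onto the two-world frame with •↔∘, which is not antisymmetric.
Hence antisymmetry is not modally definable.

No — not modally definable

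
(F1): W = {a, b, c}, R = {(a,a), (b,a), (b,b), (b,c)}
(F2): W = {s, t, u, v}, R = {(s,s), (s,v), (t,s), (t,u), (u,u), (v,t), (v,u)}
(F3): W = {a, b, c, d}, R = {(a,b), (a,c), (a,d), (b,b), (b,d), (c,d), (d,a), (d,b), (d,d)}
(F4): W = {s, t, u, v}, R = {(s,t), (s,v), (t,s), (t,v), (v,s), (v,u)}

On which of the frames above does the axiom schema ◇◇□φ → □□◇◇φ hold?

This is the axiom for a generalized confluence (Geach) condition; its first-order frame correspondent is ∀x ∀y ∀z ((xR²y ∧ xR²z) → ∃w (yRw ∧ zR²w)).
(F1): fails — bR²a, bR²c but no w with aRw and cR²w.
(F2): fails — sR²s, sR²u but no w with sRw and uR²w.
(F3): condition met.
(F4): fails — sR²s, sR²u but no w with sRw and uR²w.

(F3)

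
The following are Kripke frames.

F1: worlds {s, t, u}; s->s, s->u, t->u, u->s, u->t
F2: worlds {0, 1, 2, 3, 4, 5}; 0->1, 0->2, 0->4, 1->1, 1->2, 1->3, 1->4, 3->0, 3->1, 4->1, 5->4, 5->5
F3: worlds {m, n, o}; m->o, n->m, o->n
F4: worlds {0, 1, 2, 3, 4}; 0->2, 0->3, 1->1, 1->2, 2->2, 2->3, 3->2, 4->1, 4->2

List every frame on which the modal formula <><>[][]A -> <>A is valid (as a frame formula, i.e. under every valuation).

The schema corresponds to a generalized confluence (Geach) condition: forall x forall y (x R^2 y -> exists w (y R^2 w & xRw)).
F1: fails — tR²t but no w with tR²w and tRw.
F2: fails — 0R²2 but no w with 2R²w and 0Rw.
F3: condition met.
F4: condition met.
Valid on: F3, F4.

F3, F4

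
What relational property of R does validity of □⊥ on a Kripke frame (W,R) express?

□⊥ is valid iff no world has any successor (otherwise □⊥ fails at any world with one).

Emptiness of R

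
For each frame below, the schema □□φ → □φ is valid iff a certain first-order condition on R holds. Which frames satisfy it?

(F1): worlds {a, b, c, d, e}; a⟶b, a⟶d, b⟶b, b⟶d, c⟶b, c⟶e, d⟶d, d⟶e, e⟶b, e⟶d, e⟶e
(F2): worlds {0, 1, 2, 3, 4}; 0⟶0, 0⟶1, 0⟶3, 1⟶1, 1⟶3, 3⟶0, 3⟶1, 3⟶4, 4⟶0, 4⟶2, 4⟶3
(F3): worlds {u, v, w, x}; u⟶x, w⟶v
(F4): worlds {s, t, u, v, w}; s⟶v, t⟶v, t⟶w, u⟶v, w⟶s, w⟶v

(F1)

Frame correspondent (Sahlqvist): ∀x ∀y (Rxy → ∃z (Rxz ∧ Rzy)) — i.e. density.
(F1): condition met.
(F2): fails — R34 but no z with R3z and Rz4.
(F3): fails — Rwv but no z with Rwz and Rzv.
(F4): fails — Ruv but no z with Ruz and Rzv.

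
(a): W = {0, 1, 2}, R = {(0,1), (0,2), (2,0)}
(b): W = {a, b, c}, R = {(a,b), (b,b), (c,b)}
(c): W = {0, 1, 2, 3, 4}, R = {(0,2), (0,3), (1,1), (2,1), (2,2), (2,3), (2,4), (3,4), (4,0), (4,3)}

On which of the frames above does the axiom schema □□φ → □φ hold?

(b)

Frame correspondent (Sahlqvist): ∀x ∀y (Rxy → ∃z (Rxz ∧ Rzy)) — i.e. density.
(a): fails — R01 but no z with R0z and Rz1.
(b): ✓.
(c): fails — R34 but no z with R3z and Rz4.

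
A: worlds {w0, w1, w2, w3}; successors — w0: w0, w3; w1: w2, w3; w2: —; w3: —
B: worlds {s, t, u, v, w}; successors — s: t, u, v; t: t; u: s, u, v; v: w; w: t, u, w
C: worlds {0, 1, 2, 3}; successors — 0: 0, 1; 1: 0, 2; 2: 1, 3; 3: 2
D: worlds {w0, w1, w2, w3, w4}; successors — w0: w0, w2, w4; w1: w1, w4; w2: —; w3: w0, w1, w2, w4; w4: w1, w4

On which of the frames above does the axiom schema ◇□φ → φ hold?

Frame correspondent (Sahlqvist): ∀x ∀y (Rxy → Ryx) — i.e. symmetry.
A: fails — Rw1w2 but not Rw2w1.
B: fails — Ruv but not Rvu.
C: holds.
D: fails — Rw0w4 but not Rw4w0.

C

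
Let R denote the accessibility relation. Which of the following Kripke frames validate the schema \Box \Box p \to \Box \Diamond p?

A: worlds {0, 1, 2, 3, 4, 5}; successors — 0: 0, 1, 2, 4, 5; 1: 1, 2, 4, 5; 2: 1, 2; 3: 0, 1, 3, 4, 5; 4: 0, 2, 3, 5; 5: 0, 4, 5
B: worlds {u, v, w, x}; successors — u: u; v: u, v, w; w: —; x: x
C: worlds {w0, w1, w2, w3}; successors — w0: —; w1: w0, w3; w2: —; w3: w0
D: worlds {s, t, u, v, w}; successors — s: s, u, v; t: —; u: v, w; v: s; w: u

The schema corresponds to a generalized confluence (Geach) condition: \forall x \forall z (xRz \to \exists w (x R^2 w \wedge zRw)).
A: ✓.
B: fails — vRw but no t with vR²t and wRt.
C: fails — w1Rw0 but no w with w1R²w and w0Rw.
D: ✓.

A, D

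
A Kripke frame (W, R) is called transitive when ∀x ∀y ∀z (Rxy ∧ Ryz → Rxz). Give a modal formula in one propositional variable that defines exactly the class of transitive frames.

This is transitivity; the standard corresponding axiom is 4: □p → □□p.
Suppose □p→□□p is valid. Take Rxy, Ryz and set V(p)={w : Rxw}. Then □p at x, so □□p at x, so □p at y, so p at z, i.e. Rxz.

□p → □□p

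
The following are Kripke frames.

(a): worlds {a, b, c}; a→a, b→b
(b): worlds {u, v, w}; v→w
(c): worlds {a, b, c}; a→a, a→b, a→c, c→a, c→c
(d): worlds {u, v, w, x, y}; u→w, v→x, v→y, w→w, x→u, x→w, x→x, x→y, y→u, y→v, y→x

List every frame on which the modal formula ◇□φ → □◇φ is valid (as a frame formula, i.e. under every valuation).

(a)

The schema corresponds to convergence: ∀x ∀y ∀z (Rxy ∧ Rxz → ∃w (Ryw ∧ Rzw)).
(a): ✓.
(b): fails — Rvw and Rvw but w and w have no common successor.
(c): fails — Rab and Rab but b and b have no common successor.
(d): fails — Rxw and Rxy but w and y have no common successor.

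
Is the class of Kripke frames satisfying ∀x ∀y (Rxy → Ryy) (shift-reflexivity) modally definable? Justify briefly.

Yes, by □(□q → q)

This is a Sahlqvist condition; the T□ axiom □(□q → q) defines it.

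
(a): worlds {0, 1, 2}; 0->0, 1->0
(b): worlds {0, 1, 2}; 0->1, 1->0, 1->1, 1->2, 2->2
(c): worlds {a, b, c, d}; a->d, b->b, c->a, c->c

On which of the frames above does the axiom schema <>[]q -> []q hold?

(a)

The schema corresponds to the Euclidean property: forall x forall y forall z (Rxy & Rxz -> Ryz).
(a): ✓.
(b): fails — R10 and R10 but not R00.
(c): fails — Rad and Rad but not Rdd.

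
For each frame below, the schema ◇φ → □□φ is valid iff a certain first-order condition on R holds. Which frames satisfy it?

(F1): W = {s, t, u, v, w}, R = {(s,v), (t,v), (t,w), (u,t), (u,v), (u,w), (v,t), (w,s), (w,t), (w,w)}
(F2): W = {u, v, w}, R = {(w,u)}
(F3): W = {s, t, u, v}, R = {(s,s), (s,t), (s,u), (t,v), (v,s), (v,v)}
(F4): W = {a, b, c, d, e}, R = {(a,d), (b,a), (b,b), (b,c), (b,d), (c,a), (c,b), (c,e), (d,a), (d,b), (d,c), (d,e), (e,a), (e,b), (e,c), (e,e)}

(F2)

This is the axiom for a generalized confluence (Geach) condition; its first-order frame correspondent is ∀x ∀y ∀z ((xRy ∧ xR²z) → ∃w (y = w ∧ z = w)).
(F1): fails — sRv, sR²t but v ≠ t.
(F2): ✓.
(F3): fails — sRs, sR²t but s ≠ t.
(F4): fails — aRd, aR²a but d ≠ a.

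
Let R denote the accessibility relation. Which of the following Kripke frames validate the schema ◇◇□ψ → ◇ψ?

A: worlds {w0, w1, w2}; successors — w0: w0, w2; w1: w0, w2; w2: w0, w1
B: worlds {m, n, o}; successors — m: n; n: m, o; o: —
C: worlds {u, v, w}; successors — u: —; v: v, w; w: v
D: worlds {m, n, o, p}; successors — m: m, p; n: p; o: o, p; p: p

This is the axiom for a generalized confluence (Geach) condition; its first-order frame correspondent is ∀x ∀y (xR²y → ∃w (yRw ∧ xRw)).
A: satisfies the condition.
B: fails — mR²o but no w with oRw and mRw.
C: satisfies the condition.
D: satisfies the condition.

A, C, D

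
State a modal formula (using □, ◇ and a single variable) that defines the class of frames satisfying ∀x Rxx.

□q → q

A defining formula is □q → q (the T axiom).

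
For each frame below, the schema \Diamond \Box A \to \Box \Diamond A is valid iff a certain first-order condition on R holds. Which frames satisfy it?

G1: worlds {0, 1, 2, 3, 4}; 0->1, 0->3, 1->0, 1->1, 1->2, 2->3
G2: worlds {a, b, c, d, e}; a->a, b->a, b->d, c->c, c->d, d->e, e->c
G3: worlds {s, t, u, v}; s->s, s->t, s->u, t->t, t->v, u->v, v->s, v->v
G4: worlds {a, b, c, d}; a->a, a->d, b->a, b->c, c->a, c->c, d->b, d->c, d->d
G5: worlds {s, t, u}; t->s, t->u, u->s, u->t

G4

Frame correspondent (Sahlqvist): \forall x \forall y \forall z (Rxy \wedge Rxz \to \exists w (Ryw \wedge Rzw)) — i.e. convergence.
G1: fails — R01 and R03 but 1 and 3 have no common successor.
G2: fails — Rba and Rbd but a and d have no common successor.
G3: fails — Rsu and Rss but u and s have no common successor.
G4: satisfies the condition.
G5: fails — Rtu and Rts but u and s have no common successor.
Valid on: G4.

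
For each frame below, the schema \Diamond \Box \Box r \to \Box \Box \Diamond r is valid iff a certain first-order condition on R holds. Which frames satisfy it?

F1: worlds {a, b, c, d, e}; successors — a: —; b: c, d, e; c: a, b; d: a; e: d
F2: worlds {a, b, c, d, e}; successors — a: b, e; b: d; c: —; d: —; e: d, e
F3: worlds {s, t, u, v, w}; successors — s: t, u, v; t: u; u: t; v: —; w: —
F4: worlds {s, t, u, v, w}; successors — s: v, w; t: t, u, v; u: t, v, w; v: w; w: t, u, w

The schema corresponds to a generalized confluence (Geach) condition: \forall x \forall y \forall z ((xRy \wedge x R^2 z) \to \exists w (y R^2 w \wedge zRw)).
F1: fails — bRc, bR²a but no w with cR²w and aRw.
F2: fails — aRb, aR²d but no w with bR²w and dRw.
F3: fails — sRt, sR²t but no w* with tR²w* and tRw*.
F4: ✓.

F4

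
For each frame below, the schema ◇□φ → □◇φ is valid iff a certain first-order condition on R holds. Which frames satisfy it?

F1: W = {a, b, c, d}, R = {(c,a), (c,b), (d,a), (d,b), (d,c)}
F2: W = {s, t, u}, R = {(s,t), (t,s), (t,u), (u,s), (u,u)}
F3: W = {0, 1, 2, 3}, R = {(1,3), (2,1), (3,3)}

Frame correspondent (Sahlqvist): ∀x ∀y ∀z (Rxy ∧ Rxz → ∃w (Ryw ∧ Rzw)) — i.e. convergence.
F1: fails — Rcb and Rcb but b and b have no common successor.
F2: fails — Rts and Rtu but s and u have no common successor.
F3: satisfies the condition.

F3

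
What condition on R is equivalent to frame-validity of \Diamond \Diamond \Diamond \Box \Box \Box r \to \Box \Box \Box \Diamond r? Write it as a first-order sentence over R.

This is a Sahlqvist (Geach-type) schema ◇^3□^3r → □^3◇^1r.
First-order correspondent: \forall x \forall y \forall z ((x R^3 y \wedge x R^3 z) \to \exists w (y R^3 w \wedge zRw)).

\forall x \forall y \forall z ((x R^3 y \wedge x R^3 z) \to \exists w (y R^3 w \wedge zRw))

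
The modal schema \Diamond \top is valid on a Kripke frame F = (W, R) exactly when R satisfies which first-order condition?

◇⊤ holds at w iff w has a successor, so frame-validity of ◇⊤ is exactly seriality. Equivalently via □q → ◇q:
Suppose □q→◇q is valid. At any x set V(q)=W. Then □q at x, so ◇q at x, so x has a successor.

Seriality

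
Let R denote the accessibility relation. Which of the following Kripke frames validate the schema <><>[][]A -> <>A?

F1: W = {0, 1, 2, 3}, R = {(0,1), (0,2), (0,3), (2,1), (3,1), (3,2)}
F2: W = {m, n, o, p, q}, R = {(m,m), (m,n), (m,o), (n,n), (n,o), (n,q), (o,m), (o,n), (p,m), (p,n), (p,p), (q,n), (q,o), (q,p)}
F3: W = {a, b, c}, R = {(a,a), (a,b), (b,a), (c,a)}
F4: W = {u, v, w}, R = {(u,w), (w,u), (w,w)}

F2, F3, F4

Frame correspondent (Sahlqvist): forall x forall y (x R^2 y -> exists w (y R^2 w & xRw)) — i.e. a generalized confluence (Geach) condition.
F1: fails — 0R²1 but no w with 1R²w and 0Rw.
F2: condition met.
F3: condition met.
F4: condition met.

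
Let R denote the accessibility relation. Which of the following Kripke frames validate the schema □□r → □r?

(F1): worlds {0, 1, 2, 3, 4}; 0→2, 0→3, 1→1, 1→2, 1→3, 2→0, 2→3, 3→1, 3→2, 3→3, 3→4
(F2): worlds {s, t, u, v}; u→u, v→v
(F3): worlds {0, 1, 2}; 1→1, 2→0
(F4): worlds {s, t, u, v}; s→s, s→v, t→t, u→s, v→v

(F2), (F4)

Frame correspondent (Sahlqvist): ∀x ∀y (Rxy → ∃z (Rxz ∧ Rzy)) — i.e. density.
(F1): fails — R20 but no z with R2z and Rz0.
(F2): satisfies the condition.
(F3): fails — R20 but no z with R2z and Rz0.
(F4): satisfies the condition.
Valid on: (F2), (F4).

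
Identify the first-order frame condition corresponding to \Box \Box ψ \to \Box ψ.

Density

Suppose □□ψ→□ψ is valid. Take Rxy and set V(ψ)={w : xR²w}. Then □□ψ at x, so □ψ at x, so ψ at y, i.e. ∃z(Rxz∧Rzy).
Conversely, any frame satisfying \forall x \forall y (Rxy \to \exists z (Rxz \wedge Rzy)) validates the schema.
Frame condition: \forall x \forall y (Rxy \to \exists z (Rxz \wedge Rzy)).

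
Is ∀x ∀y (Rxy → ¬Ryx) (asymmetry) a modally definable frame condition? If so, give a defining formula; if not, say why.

Not definable by any modal formula

Modal frame validity is preserved under surjective bounded morphisms.
The 5-cycle (worlds w0,w1,w2,w3,w4 with w0→w1→w2→w3→w4→w0) is asymmetric. Mapping every world to a single reflexive point • is a surjective bounded morphism, and the reflexive point is not asymmetric (R•• but asymmetry requires ¬R••).
Hence asymmetry is not modally definable.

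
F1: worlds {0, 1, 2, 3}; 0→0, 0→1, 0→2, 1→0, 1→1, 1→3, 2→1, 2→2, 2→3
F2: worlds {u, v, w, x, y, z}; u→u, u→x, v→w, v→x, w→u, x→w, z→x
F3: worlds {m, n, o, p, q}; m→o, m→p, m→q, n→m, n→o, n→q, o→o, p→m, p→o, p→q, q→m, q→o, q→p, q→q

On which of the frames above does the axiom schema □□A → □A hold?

The schema corresponds to density: ∀x ∀y (Rxy → ∃z (Rxz ∧ Rzy)).
F1: condition met.
F2: fails — Rxw but no t with Rxt and Rtw.
F3: condition met.

F1, F3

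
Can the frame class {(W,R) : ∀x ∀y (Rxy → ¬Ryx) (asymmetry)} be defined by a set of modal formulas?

No

Any modally definable frame class is closed under surjective bounded morphisms.
The 5-cycle (worlds 0,1,2,3,4 with 0→1→2→3→4→0) is asymmetric. Mapping every world to a single reflexive point • is a surjective bounded morphism, and the reflexive point is not asymmetric (R•• but asymmetry requires ¬R••).
Hence asymmetry is not modally definable.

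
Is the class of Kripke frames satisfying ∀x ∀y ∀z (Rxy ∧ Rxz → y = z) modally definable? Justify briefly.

Yes, by ◇r → □r

Yes: it is partial functionality, defined by the CD schema ◇r → □r.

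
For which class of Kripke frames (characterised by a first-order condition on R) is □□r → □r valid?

density: ∀x ∀y (Rxy → ∃z (Rxz ∧ Rzy))

This is the C4 axiom.
Its frame correspondent is density — ∀x ∀y (Rxy → ∃z (Rxz ∧ Rzy)).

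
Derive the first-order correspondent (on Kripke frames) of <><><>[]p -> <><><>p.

forall x forall y (x R^3 y -> exists w (yRw & x R^3 w))

This is a Sahlqvist (Geach-type) schema ◇^3□^1p → □^0◇^3p.
Minimal-valuation argument: fix x; take any y with xR^3y and any z with xR^0z. Set V(p) to the set of worlds R-reachable from y in exactly 1 step. Then □^1p holds at y, so the antecedent holds at x; validity forces ◇^3p at z, giving a w with zR^3w and yR^1w.
First-order correspondent: forall x forall y (x R^3 y -> exists w (yRw & x R^3 w)).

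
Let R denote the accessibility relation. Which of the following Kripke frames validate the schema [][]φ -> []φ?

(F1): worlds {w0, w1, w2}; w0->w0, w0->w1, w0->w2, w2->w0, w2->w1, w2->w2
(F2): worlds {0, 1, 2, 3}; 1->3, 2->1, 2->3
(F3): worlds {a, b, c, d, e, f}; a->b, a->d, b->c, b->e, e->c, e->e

(F1)

The schema corresponds to density: forall x forall y (Rxy -> exists z (Rxz & Rzy)).
(F1): holds.
(F2): fails — R21 but no z with R2z and Rz1.
(F3): fails — Rab but no z with Raz and Rzb.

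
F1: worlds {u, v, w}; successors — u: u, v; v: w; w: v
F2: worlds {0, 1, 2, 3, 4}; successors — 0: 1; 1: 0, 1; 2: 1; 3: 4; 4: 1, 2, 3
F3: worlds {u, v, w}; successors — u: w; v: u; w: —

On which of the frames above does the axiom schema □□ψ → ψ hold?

F1

The schema corresponds to a generalized confluence (Geach) condition: ∀x ∃w (xR²w ∧ x = w).
F1: condition met.
F2: fails — at 2 but no w with 2R²w and 2=w.
F3: fails — at u but no t with uR²t and u=t.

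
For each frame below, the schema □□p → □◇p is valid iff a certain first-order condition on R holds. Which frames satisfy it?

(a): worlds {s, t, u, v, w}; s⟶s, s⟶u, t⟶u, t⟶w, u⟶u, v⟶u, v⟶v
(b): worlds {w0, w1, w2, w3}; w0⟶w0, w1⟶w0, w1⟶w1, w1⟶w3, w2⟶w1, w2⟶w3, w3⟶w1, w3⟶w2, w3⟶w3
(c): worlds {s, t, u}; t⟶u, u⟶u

(b), (c)

This is the axiom for a generalized confluence (Geach) condition; its first-order frame correspondent is ∀x ∀z (xRz → ∃w (xR²w ∧ zRw)).
(a): fails — tRw but no w* with tR²w* and wRw*.
(b): holds.
(c): holds.
Valid on: (b), (c).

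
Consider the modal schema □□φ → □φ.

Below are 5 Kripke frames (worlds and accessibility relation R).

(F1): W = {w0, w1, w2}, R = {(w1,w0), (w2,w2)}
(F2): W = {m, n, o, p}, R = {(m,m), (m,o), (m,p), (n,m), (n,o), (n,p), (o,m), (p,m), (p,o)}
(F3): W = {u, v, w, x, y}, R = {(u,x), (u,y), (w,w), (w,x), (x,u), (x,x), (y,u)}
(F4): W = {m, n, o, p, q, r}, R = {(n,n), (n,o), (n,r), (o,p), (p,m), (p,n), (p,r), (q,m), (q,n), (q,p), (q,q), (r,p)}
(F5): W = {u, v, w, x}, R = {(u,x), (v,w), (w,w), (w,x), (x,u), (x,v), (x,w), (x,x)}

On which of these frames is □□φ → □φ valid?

Frame correspondent (Sahlqvist): ∀x ∀y (Rxy → ∃z (Rxz ∧ Rzy)) — i.e. density.
(F1): fails — Rw1w0 but no z with Rw1z and Rzw0.
(F2): condition met.
(F3): fails — Ruy but no z with Ruz and Rzy.
(F4): fails — Rop but no z with Roz and Rzp.
(F5): condition met.
Valid on: (F2), (F5).

(F2), (F5)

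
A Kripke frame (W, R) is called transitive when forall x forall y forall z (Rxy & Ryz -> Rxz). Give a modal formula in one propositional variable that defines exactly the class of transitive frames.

The condition is transitivity. The 4 schema □r → □□r defines it.
Suppose □r→□□r is valid. Take Rxy, Ryz and set V(r)={w : Rxw}. Then □r at x, so □□r at x, so □r at y, so r at z, i.e. Rxz.

□r → □□r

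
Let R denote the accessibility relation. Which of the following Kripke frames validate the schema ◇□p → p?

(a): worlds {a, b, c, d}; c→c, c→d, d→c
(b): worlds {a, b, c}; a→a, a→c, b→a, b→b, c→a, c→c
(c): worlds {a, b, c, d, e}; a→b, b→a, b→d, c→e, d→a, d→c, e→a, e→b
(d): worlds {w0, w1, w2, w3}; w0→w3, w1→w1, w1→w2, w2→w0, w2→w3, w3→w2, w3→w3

Frame correspondent (Sahlqvist): ∀x ∀y (xRy → ∃w (yRw ∧ x = w)) — i.e. a generalized confluence (Geach) condition.
(a): satisfies the condition.
(b): fails — bRa but no w with aRw and b=w.
(c): fails — bRd but no w with dRw and b=w.
(d): fails — w0Rw3 but no w with w3Rw and w0=w.

(a)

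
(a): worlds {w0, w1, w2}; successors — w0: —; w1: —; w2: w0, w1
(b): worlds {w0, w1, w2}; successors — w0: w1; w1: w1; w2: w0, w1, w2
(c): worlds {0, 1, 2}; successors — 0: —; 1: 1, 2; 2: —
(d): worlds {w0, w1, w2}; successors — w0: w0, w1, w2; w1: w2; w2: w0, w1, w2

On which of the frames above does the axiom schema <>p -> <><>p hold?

This is the axiom for a generalized confluence (Geach) condition; its first-order frame correspondent is forall x forall y (xRy -> exists w (y = w & x R^2 w)).
(a): fails — w2Rw0 but no w with w0=w and w2R²w.
(b): holds.
(c): holds.
(d): holds.

(b), (c), (d)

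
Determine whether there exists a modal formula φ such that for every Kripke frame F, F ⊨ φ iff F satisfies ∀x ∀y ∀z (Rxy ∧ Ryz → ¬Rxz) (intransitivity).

Modal frame validity is preserved under surjective bounded morphisms.
The 5-cycle (worlds a,b,c,d,e with a→b→c→d→e→a) is intransitive. Mapping every world to a single reflexive point • is a surjective bounded morphism; the reflexive point is not intransitive (R••∧R•• but R••).
So no modal formula (or set of formulas) defines exactly the intransitive frames.

No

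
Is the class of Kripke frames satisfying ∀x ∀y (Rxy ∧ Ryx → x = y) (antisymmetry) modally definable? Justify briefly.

If a class were modally definable it would be closed under surjective bounded morphisms (Goldblatt–Thomason).
The 4-cycle (worlds w0,w1,w2,w3 with w0→w1→w2→w3→w0) is antisymmetric. Sending even-indexed worlds to • and odd-indexed worlds to ∘ is a surjective bounded morphism onto the two-world frame with •↔∘, which is not antisymmetric.
Hence antisymmetry is not modally definable.

Not modally definable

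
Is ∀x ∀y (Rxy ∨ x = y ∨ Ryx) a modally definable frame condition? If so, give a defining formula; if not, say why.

No — not modally definable

If a class were modally definable it would be closed under disjoint unions (Goldblatt–Thomason).
Take 4 disjoint single-world reflexive frames: each is trivially connected, but their disjoint union has 4 worlds with no edge between distinct components, so it is not connected.
So the class is not modally definable.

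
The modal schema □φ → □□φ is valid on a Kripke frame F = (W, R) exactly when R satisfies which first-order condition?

transitivity: ∀x ∀y ∀z (Rxy ∧ Ryz → Rxz)

This is the 4 axiom.
It corresponds to transitivity: ∀x ∀y ∀z (Rxy ∧ Ryz → Rxz).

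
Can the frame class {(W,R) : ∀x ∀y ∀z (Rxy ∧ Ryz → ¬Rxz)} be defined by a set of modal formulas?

Not modally definable

Any modally definable frame class is closed under surjective bounded morphisms.
The 7-cycle (worlds 0,1,2,3,4,5,6 with 0→1→2→3→4→5→6→0) is intransitive. Mapping every world to a single reflexive point • is a surjective bounded morphism; the reflexive point is not intransitive (R••∧R•• but R••).
So no modal formula (or set of formulas) defines exactly the intransitive frames.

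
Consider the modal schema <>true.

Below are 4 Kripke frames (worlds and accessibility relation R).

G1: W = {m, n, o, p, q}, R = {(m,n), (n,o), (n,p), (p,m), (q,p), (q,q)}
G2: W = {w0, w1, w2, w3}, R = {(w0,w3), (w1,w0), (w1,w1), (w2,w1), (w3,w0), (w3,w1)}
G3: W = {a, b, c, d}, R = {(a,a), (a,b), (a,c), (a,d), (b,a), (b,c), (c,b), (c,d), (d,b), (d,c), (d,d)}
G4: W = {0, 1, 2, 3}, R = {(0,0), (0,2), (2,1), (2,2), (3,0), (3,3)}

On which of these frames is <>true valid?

G2, G3

Frame correspondent (Sahlqvist): forall x exists y Rxy — i.e. seriality.
G1: fails — world o has no successor.
G2: ✓.
G3: ✓.
G4: fails — world 1 has no successor.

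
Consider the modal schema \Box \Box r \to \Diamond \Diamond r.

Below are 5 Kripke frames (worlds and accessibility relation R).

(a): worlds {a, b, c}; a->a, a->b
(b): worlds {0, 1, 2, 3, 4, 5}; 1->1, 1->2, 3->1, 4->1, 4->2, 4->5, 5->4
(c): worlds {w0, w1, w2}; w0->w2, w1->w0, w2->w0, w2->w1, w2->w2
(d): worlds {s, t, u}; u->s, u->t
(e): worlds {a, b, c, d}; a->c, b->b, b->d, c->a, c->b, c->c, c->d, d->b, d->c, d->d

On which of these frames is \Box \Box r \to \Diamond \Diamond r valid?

Frame correspondent (Sahlqvist): \forall x \exists w (x R^2 w \wedge x R^2 w) — i.e. a generalized confluence (Geach) condition.
(a): fails — at b but no w with bR²w and bR²w.
(b): fails — at 0 but no w with 0R²w and 0R²w.
(c): satisfies the condition.
(d): fails — at s but no w with sR²w and sR²w.
(e): satisfies the condition.

(c), (e)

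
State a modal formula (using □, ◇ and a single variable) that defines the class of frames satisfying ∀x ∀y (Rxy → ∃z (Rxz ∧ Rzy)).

This is density; the standard corresponding axiom is C4: □□r → □r.

□□r → □r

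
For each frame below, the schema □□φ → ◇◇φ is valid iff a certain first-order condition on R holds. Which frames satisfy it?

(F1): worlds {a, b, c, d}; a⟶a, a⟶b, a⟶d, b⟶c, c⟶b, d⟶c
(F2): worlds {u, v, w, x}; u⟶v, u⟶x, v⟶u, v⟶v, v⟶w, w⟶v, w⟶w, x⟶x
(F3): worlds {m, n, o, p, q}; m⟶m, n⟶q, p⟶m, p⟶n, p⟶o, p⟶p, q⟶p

(F1), (F2)

Frame correspondent (Sahlqvist): ∀x ∃w (xR²w ∧ xR²w) — i.e. a generalized confluence (Geach) condition.
(F1): condition met.
(F2): condition met.
(F3): fails — at o but no w with oR²w and oR²w.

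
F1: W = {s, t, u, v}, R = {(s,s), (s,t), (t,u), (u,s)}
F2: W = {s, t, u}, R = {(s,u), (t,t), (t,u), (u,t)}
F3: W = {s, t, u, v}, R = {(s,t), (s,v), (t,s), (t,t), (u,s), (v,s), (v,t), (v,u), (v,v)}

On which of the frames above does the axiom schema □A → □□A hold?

none

Frame correspondent (Sahlqvist): ∀x ∀y ∀z (Rxy ∧ Ryz → Rxz) — i.e. transitivity.
F1: fails — Rus and Rst but not Rut.
F2: fails — Rsu and Rut but not Rst.
F3: fails — Rus and Rsv but not Ruv.
Valid on no frame.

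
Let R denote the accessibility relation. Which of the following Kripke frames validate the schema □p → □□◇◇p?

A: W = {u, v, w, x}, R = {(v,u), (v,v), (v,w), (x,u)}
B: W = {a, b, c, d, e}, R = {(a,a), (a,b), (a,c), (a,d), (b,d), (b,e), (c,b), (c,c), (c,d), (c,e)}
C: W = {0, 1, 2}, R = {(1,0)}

This is the axiom for a generalized confluence (Geach) condition; its first-order frame correspondent is ∀x ∀z (xR²z → ∃w (xRw ∧ zR²w)).
A: fails — vR²u but no t with vRt and uR²t.
B: fails — aR²b but no w with aRw and bR²w.
C: ✓.
Valid on: C.

C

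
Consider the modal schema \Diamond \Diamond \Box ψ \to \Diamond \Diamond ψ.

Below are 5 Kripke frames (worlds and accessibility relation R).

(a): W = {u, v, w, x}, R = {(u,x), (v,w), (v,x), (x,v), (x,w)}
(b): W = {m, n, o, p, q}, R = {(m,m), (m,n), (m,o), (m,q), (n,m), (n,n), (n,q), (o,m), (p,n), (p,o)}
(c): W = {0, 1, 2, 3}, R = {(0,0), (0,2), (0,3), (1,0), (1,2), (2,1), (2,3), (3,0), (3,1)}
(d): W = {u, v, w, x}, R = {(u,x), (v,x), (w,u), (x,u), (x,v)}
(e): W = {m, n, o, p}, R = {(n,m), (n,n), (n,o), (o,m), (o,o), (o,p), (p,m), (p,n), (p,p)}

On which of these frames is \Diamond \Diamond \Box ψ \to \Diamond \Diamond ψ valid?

(c)

The schema corresponds to a generalized confluence (Geach) condition: \forall x \forall y (x R^2 y \to \exists w (yRw \wedge x R^2 w)).
(a): fails — uR²w but no t with wRt and uR²t.
(b): fails — mR²q but no w with qRw and mR²w.
(c): satisfies the condition.
(d): fails — uR²u but no t with uRt and uR²t.
(e): fails — nR²m but no w with mRw and nR²w.
Valid on: (c).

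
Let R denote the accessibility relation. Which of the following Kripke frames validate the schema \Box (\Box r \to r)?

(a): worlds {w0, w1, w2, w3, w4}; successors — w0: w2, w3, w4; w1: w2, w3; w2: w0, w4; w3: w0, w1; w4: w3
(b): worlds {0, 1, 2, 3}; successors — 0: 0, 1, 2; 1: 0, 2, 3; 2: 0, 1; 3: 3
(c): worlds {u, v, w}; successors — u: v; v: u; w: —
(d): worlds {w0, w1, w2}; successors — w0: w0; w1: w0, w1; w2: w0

Frame correspondent (Sahlqvist): \forall x \forall y (Rxy \to Ryy) — i.e. shift-reflexivity.
(a): fails — Rw1w2 but not Rw2w2.
(b): fails — R02 but not R22.
(c): fails — Ruv but not Rvv.
(d): condition met.

(d)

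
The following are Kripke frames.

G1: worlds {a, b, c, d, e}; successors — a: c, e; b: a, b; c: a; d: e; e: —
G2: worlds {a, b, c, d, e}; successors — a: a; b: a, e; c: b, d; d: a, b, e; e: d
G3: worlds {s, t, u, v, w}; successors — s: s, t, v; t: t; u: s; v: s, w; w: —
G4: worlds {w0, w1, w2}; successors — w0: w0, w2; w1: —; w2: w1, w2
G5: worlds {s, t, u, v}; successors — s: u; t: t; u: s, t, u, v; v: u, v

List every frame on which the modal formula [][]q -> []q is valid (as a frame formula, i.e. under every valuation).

G4, G5

Frame correspondent (Sahlqvist): forall x forall y (Rxy -> exists z (Rxz & Rzy)) — i.e. density.
G1: fails — Rde but no z with Rdz and Rze.
G2: fails — Rcd but no z with Rcz and Rzd.
G3: fails — Rvw but no z with Rvz and Rzw.
G4: ✓.
G5: ✓.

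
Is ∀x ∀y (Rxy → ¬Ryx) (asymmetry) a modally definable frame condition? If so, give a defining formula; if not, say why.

If a class were modally definable it would be closed under surjective bounded morphisms (Goldblatt–Thomason).
The 3-cycle (worlds s,t,u with s→t→u→s) is asymmetric. Mapping every world to a single reflexive point • is a surjective bounded morphism, and the reflexive point is not asymmetric (R•• but asymmetry requires ¬R••).
So no modal formula (or set of formulas) defines exactly the asymmetric frames.

No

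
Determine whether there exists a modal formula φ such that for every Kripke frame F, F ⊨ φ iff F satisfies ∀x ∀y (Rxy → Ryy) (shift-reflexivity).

Yes, by □(□q → q)

Yes: it is shift-reflexivity, defined by the T□ schema □(□q → q).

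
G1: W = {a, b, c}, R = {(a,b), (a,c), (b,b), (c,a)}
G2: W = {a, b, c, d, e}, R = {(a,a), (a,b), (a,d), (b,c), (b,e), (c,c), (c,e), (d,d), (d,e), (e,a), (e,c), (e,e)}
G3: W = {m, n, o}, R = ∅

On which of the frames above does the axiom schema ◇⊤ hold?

This is the axiom for seriality; its first-order frame correspondent is ∀x ∃y Rxy.
G1: ✓.
G2: ✓.
G3: fails — world m has no successor.

G1, G2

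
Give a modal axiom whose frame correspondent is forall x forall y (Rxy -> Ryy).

A defining formula is □(□r → r) (the T□ axiom).

□(□r → r)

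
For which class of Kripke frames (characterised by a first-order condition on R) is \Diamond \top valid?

This schema is equivalent to the D axiom □ψ → ◇ψ.
Its frame correspondent is seriality — \forall x \exists y Rxy.

seriality: \forall x \exists y Rxy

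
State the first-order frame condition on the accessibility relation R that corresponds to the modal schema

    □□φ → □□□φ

This is a Sahlqvist (Geach-type) schema ◇^0□^2φ → □^3◇^0φ.
Minimal-valuation argument: fix x; take any y with xR^0y and any z with xR^3z. Set V(φ) to the set of worlds R-reachable from y in exactly 2 steps. Then □^2φ holds at y, so the antecedent holds at x; validity forces ◇^0φ at z, giving a w with zR^0w and yR^2w.
First-order correspondent: ∀x ∀z (xR³z → ∃w (xR²w ∧ z = w)).

∀x ∀z (xR³z → ∃w (xR²w ∧ z = w))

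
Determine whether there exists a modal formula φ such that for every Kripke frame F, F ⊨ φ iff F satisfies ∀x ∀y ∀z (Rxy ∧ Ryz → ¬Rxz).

No — not modally definable

If a class were modally definable it would be closed under surjective bounded morphisms (Goldblatt–Thomason).
The 7-cycle (worlds 0,1,2,3,4,5,6 with 0→1→2→3→4→5→6→0) is intransitive. Mapping every world to a single reflexive point • is a surjective bounded morphism; the reflexive point is not intransitive (R••∧R•• but R••).
So no modal formula (or set of formulas) defines exactly the intransitive frames.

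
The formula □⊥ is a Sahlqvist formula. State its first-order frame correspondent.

emptiness of R: ∀x ∀y ¬Rxy

□⊥ is valid iff no world has any successor (otherwise □⊥ fails at any world with one).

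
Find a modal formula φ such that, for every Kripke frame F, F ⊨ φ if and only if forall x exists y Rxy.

The condition is seriality. The D schema □r → ◇r defines it.

□r → ◇r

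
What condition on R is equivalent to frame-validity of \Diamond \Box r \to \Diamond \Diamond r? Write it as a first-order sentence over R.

\forall x \forall y (xRy \to \exists w (yRw \wedge x R^2 w))

This is a Sahlqvist (Geach-type) schema ◇^1□^1r → □^0◇^2r.
Minimal-valuation argument: fix x; take any y with xR^1y and any z with xR^0z. Set V(r) to the set of worlds R-reachable from y in exactly 1 step. Then □^1r holds at y, so the antecedent holds at x; validity forces ◇^2r at z, giving a w with zR^2w and yR^1w.
First-order correspondent: \forall x \forall y (xRy \to \exists w (yRw \wedge x R^2 w)).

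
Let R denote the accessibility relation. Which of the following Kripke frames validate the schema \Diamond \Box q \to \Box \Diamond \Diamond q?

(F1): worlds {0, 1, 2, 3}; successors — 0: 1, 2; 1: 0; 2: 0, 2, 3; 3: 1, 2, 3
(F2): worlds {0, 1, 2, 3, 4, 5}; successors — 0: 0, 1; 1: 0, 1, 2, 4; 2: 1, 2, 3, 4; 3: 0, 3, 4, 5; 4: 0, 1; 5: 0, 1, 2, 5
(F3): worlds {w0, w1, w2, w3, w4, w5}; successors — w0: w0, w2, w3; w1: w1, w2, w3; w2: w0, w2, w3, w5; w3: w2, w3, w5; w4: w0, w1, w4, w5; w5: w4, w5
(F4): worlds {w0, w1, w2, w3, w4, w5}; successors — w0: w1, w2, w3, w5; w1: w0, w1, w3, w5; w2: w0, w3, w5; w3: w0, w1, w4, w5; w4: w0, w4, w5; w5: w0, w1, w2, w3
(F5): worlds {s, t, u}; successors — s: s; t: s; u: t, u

(F2), (F3), (F4)

This is the axiom for a generalized confluence (Geach) condition; its first-order frame correspondent is \forall x \forall y \forall z ((xRy \wedge xRz) \to \exists w (yRw \wedge z R^2 w)).
(F1): fails — 0R1, 0R1 but no w with 1Rw and 1R²w.
(F2): condition met.
(F3): condition met.
(F4): condition met.
(F5): fails — uRu, uRt but no w with uRw and tR²w.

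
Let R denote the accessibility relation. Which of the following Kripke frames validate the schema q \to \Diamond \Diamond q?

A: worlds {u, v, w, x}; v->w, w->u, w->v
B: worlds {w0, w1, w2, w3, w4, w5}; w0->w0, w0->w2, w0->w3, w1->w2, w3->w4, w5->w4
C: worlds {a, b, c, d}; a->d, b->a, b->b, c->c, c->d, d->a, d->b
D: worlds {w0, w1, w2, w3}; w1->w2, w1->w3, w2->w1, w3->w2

C

This is the axiom for a generalized confluence (Geach) condition; its first-order frame correspondent is \forall x \exists w (x = w \wedge x R^2 w).
A: fails — at u but no t with u=t and uR²t.
B: fails — at w1 but no w with w1=w and w1R²w.
C: ✓.
D: fails — at w0 but no w with w0=w and w0R²w.
Valid on: C.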